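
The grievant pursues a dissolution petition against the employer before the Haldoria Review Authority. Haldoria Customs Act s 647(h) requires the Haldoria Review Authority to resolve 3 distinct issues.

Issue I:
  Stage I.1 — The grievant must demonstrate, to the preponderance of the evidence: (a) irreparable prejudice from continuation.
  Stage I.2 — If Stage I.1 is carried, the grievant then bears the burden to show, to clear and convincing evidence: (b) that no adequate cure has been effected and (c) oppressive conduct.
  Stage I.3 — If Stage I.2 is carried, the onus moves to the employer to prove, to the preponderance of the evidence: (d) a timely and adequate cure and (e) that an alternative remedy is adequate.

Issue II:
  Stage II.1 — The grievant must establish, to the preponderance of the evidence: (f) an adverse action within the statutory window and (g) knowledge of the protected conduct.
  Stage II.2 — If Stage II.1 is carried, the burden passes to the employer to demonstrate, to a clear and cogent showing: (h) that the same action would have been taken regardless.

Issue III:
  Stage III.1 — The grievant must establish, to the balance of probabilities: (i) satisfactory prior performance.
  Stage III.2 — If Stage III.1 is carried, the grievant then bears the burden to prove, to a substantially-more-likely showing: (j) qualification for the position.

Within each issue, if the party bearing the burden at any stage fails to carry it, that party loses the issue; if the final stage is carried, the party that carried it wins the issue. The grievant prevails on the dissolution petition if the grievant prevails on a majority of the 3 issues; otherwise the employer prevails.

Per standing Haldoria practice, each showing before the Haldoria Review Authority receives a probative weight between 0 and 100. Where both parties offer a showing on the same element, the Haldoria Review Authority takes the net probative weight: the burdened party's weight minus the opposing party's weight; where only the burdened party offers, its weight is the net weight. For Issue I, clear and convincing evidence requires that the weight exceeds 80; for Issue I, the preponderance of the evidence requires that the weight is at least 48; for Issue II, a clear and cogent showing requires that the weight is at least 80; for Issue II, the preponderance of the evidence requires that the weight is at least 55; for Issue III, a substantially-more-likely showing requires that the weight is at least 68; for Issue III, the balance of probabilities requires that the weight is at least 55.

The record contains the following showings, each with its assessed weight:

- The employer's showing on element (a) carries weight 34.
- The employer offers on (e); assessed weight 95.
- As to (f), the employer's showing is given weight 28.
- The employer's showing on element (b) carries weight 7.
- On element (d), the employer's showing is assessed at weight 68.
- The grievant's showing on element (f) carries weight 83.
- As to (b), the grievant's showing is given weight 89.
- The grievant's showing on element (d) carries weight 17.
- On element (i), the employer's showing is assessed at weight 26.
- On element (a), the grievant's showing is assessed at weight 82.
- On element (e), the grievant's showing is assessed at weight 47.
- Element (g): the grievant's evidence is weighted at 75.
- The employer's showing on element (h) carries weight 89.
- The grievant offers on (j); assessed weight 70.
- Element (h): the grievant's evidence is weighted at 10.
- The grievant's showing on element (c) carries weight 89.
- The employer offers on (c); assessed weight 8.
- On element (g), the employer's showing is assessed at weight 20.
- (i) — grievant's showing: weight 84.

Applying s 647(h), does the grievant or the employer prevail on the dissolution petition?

grievant

— Issue I —
At Stage I.1 the grievant must meet the preponderance of the evidence (weight is at least 48): on (a) the weight is 82 less the opposing 34 gives net 48, ≥ 48, so (a) meets the standard.
  Stage I.1 is satisfied; the grievant continues to bear the burden.
At Stage I.2 the grievant must meet clear and convincing evidence (weight exceeds 80): on (b) the weight is 89 less the opposing 7 gives net 82, > 80, so (b) meets the standard; on (c) the weight is 89 less the opposing 8 gives net 81, which does exceed 80, so (c) meets the standard.
  Stage I.2 carried; the burden shifts to the employer.
At Stage I.3 the employer must meet the preponderance of the evidence (weight is at least 48): on (d) the weight is 68 less the opposing 17 gives net 51, ≥ 48, so (d) meets the standard; on (e) the weight is 95 less the opposing 47 gives net 48, ≥ 48, so (e) meets the standard.
  Stage I.3 carried; the final stage is satisfied.
With every stage satisfied, the employer prevails on this issue.
— Issue II —
At Stage II.1 the grievant must meet the preponderance of the evidence (weight is at least 55): on (f) the weight is 83 less the opposing 28 gives net 55, ≥ 55, so (f) meets the standard; on (g) the weight is 75 less the opposing 20 gives net 55, which does reach 55, so (g) meets the standard.
  The grievant carries Stage II.1; the employer now bears the burden.
At Stage II.2 the employer must meet a clear and cogent showing (weight is at least 80): on (h) the weight is 89 less the opposing 10 gives net 79, < 80, so (h) does not meet the standard.
  The employer does not carry Stage II.2.
The grievant prevails on this issue.
— Issue III —
Stage III.1 (grievant, the balance of probabilities, weight is at least 55): (i) net 84−26=58 ≥ 55 — meets.
  All elements met. The grievant retains the burden for Stage III.2.
Stage III.2 (grievant, a substantially-more-likely showing, weight is at least 68): (j) 70 ≥ 68 — meets.
  The grievant carries the last stage.
Every stage carried; the grievant prevails on this issue.
Per-issue: Issue I → employer; Issue II → grievant; Issue III → grievant. The grievant must prevail on a majority of issues; overall, the grievant prevails.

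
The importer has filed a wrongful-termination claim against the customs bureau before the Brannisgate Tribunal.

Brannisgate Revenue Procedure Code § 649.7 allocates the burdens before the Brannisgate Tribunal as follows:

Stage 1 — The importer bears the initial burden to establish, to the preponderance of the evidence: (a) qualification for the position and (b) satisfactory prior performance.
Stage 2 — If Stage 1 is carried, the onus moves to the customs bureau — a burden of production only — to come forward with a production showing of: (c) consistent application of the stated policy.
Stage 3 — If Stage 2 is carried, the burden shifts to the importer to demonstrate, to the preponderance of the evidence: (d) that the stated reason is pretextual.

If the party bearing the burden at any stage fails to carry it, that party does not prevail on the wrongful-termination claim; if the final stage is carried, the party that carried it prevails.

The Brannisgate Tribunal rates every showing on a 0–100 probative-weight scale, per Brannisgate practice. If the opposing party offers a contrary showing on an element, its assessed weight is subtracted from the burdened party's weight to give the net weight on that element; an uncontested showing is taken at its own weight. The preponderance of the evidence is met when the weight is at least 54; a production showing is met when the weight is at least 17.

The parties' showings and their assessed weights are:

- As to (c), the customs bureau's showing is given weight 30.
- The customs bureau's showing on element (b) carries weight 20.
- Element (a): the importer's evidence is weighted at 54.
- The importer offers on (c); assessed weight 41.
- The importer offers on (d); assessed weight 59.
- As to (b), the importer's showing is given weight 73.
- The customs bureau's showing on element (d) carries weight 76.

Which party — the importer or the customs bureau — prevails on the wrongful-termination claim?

At Stage 1 the importer must meet the preponderance of the evidence (weight is at least 54): on (a) the weight is 54, which does reach 54, so (a) meets the standard; on (b) the weight is 73 less the opposing 20 gives net 53, < 54, so (b) does not meet the standard.
  Not every element is met, so the importer fails to carry Stage 1.
The analysis ends at Stage 1; the customs bureau prevails.

customs bureau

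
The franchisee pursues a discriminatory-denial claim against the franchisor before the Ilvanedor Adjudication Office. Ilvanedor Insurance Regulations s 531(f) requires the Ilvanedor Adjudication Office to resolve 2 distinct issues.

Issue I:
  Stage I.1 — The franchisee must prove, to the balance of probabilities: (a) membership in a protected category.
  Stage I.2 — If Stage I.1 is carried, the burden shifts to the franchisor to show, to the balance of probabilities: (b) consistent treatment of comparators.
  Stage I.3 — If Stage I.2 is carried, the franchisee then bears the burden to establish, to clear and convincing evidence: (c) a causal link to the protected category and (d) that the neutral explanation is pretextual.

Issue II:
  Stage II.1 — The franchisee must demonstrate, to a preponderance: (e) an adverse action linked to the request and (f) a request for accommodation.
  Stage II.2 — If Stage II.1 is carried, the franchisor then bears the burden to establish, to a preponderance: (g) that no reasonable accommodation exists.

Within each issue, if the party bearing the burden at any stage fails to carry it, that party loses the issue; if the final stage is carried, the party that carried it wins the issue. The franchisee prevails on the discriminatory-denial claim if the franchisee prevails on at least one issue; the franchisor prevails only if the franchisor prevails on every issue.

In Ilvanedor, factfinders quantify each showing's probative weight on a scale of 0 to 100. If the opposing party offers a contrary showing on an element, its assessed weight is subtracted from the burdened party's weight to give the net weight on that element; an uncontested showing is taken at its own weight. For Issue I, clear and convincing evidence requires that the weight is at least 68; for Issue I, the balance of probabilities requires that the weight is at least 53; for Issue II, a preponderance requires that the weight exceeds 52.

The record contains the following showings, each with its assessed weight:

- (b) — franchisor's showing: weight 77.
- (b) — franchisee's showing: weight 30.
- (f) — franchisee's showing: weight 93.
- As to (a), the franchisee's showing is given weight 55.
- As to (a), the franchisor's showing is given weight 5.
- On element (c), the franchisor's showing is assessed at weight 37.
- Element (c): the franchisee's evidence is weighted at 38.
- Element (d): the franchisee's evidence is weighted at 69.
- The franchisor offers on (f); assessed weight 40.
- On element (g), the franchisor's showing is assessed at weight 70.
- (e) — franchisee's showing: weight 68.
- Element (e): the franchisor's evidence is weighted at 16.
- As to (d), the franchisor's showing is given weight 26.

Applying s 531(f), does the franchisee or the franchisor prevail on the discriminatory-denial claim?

— Issue I —
Stage I.1 (franchisee, the balance of probabilities, weight is at least 53): (a) net 55−5=50 < 53 — fails.
  The franchisee does not carry Stage I.1.
So the franchisor prevails on this issue.
— Issue II —
Stage II.1 — burden on franchisee; standard: a preponderance (weight exceeds 52).
    (e): 68 − 16 = 52 ≤ 52 [not met]
    (f): 93 − 40 = 53 > 52 [met]
  Not every element is met, so the franchisee fails to carry Stage II.1.
So the franchisor prevails on this issue.
Per-issue: Issue I → franchisor; Issue II → franchisor. The franchisee must prevail on at least one issue; overall, the franchisor prevails.

franchisor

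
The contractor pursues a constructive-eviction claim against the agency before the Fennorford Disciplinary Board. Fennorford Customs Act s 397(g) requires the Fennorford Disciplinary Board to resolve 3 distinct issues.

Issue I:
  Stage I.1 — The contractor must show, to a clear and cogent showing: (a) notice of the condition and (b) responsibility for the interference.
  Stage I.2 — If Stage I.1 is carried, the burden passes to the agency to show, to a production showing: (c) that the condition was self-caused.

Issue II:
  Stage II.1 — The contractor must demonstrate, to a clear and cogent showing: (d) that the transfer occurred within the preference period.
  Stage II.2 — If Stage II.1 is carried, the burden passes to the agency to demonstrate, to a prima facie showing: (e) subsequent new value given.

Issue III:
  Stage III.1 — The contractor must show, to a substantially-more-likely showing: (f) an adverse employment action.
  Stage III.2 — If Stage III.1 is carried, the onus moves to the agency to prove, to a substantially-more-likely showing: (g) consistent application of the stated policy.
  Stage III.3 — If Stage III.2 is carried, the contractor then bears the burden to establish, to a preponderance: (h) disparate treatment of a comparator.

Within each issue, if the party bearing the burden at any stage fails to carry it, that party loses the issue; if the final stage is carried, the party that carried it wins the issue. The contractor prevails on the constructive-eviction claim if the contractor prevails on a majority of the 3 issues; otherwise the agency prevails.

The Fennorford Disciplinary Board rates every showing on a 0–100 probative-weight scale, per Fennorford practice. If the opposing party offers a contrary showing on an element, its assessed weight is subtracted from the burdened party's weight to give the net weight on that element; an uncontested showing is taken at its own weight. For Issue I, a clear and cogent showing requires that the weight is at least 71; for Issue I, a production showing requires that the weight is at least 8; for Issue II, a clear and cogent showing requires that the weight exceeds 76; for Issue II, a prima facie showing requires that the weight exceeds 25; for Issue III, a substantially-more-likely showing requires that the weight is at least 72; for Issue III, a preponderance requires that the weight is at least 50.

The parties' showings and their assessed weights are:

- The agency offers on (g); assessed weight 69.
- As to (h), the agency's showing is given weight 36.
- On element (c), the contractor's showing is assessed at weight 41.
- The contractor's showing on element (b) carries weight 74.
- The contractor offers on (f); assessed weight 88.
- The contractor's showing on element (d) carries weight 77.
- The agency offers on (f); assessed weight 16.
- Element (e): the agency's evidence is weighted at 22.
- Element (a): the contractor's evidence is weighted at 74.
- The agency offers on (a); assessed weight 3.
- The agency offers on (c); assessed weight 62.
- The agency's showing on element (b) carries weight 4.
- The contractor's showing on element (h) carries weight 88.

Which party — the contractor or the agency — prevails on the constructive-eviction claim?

contractor

— Issue I —
Stage I.1 — burden on contractor; standard: a clear and cogent showing (weight is at least 71).
    (a): 74 − 3 = 71 ≥ 71 [met]
    (b): 74 − 4 = 70 < 71 [not met]
  The contractor does not carry Stage I.1.
The agency prevails on this issue.
— Issue II —
Stage II.1 — burden on contractor; standard: a clear and cogent showing (weight exceeds 76).
    (d): 77 > 76 [met]
  All elements met. The burden passes to the agency.
Stage II.2 — burden on agency; standard: a prima facie showing (weight exceeds 25).
    (e): 22 ≤ 25 [not met]
  Not every element is met, so the agency fails to carry Stage II.2.
The analysis ends at Stage II.2; the contractor prevails on this issue.
— Issue III —
Stage III.1 (contractor, a substantially-more-likely showing, weight is at least 72): (f) net 88−16=72 ≥ 72 — meets.
  The contractor carries Stage III.1; the agency now bears the burden.
Stage III.2 (agency, a substantially-more-likely showing, weight is at least 72): (g) 69 < 72 — fails.
  Stage III.2 not carried; the agency fails its burden.
The contractor prevails on this issue.
Per-issue: Issue I → agency; Issue II → contractor; Issue III → contractor. The contractor must prevail on a majority of issues; overall, the contractor prevails.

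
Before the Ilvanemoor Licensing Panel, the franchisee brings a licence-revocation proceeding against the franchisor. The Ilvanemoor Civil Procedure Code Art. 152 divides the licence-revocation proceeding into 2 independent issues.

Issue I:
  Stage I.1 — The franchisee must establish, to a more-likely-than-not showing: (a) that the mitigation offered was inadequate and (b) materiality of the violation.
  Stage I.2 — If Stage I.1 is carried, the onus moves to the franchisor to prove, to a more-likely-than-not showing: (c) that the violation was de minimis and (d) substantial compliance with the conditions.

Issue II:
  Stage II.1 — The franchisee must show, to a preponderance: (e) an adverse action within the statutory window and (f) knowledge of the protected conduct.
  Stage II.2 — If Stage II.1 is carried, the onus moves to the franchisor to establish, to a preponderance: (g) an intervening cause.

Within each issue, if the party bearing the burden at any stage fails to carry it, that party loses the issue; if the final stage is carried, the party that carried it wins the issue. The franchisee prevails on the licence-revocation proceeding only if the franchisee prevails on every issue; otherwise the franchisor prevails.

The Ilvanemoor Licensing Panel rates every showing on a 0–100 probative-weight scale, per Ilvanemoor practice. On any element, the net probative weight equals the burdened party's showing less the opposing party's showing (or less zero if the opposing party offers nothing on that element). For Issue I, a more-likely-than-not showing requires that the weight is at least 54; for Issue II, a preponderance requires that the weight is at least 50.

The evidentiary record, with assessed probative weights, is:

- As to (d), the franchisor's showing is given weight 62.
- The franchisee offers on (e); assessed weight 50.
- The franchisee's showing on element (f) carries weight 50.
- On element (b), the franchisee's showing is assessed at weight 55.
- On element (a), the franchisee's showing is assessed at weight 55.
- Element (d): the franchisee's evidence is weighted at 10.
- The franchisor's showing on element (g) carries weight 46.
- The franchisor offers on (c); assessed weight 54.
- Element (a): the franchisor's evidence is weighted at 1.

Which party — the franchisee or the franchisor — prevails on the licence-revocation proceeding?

— Issue I —
Stage I.1 — burden on franchisee; standard: a more-likely-than-not showing (weight is at least 54).
    (a): 55 − 1 = 54 ≥ 54 [met]
    (b): 55 ≥ 54 [met]
  The franchisee carries Stage I.1; the franchisor now bears the burden.
Stage I.2 — burden on franchisor; standard: a more-likely-than-not showing (weight is at least 54).
    (c): 54 ≥ 54 [met]
    (d): 62 − 10 = 52 < 54 [not met]
  Not every element is met, so the franchisor fails to carry Stage I.2.
So the franchisee prevails on this issue.
— Issue II —
Stage II.1 — burden on franchisee; standard: a preponderance (weight is at least 50).
    (e): 50 ≥ 50 [met]
    (f): 50 ≥ 50 [met]
  Stage II.1 carried; the burden shifts to the franchisor.
Stage II.2 — burden on franchisor; standard: a preponderance (weight is at least 50).
    (g): 46 < 50 [not met]
  The franchisor does not carry Stage II.2.
The franchisee prevails on this issue.
Per-issue: Issue I → franchisee; Issue II → franchisee. The franchisee must prevail on every issue; overall, the franchisee prevails.

franchisee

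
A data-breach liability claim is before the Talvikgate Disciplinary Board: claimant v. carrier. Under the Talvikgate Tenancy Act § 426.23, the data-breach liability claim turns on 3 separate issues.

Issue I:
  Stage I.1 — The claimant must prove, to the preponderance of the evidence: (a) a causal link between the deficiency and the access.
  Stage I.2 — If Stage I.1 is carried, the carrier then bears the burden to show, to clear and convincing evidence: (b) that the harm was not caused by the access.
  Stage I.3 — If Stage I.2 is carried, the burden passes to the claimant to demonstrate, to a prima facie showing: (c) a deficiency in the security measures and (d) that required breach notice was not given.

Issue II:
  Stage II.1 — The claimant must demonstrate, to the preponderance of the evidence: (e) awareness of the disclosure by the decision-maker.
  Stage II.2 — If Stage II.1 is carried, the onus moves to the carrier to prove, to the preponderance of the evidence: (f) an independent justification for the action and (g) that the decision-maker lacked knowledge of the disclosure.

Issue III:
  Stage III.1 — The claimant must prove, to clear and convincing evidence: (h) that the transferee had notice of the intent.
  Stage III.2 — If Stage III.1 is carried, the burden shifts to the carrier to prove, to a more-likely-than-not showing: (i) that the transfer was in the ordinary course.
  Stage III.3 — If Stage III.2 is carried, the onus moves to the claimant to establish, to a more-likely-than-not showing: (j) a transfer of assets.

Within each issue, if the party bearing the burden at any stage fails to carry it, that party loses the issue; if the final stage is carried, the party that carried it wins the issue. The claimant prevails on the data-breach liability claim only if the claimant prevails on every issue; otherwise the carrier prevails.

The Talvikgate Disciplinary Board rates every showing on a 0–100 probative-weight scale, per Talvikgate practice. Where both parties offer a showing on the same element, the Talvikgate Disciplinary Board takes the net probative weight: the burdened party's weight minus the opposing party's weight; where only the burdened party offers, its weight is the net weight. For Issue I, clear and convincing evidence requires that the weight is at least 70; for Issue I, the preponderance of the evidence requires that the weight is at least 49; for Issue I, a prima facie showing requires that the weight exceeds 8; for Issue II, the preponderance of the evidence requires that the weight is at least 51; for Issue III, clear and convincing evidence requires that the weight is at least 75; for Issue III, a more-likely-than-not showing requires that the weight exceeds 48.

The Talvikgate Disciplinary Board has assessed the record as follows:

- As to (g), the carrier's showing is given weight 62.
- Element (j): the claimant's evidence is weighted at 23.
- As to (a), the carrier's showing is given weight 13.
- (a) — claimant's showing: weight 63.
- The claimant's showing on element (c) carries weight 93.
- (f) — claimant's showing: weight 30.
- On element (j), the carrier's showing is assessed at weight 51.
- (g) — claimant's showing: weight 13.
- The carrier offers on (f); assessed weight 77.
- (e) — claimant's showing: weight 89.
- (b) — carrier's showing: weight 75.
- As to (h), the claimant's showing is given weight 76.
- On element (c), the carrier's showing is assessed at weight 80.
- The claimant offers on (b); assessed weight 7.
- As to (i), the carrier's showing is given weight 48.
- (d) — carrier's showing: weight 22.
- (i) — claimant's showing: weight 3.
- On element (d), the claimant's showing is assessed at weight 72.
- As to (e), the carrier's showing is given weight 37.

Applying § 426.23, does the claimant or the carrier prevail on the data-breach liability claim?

— Issue I —
At Stage I.1 the claimant must meet the preponderance of the evidence (weight is at least 49): on (a) the weight is 63 less the opposing 13 gives net 50, ≥ 49, so (a) meets the standard.
  Stage I.1 is satisfied; the onus moves to the carrier.
At Stage I.2 the carrier must meet clear and convincing evidence (weight is at least 70): on (b) the weight is 75 less the opposing 7 gives net 68, < 70, so (b) does not meet the standard.
  The carrier does not carry Stage I.2.
The analysis ends at Stage I.2; the claimant prevails on this issue.
— Issue II —
At Stage II.1 the claimant must meet the preponderance of the evidence (weight is at least 51): on (e) the weight is 89 less the opposing 37 gives net 52, ≥ 51, so (e) meets the standard.
  All elements met. The burden passes to the carrier.
At Stage II.2 the carrier must meet the preponderance of the evidence (weight is at least 51): on (f) the weight is 77 less the opposing 30 gives net 47, < 51, so (f) does not meet the standard; on (g) the weight is 62 less the opposing 13 gives net 49, < 51, so (g) does not meet the standard.
  Not every element is met, so the carrier fails to carry Stage II.2.
The analysis ends at Stage II.2; the claimant prevails on this issue.
— Issue III —
At Stage III.1 the claimant must meet clear and convincing evidence (weight is at least 75): on (h) the weight is 76, which does reach 75, so (h) meets the standard.
  The claimant carries Stage III.1; the carrier now bears the burden.
At Stage III.2 the carrier must meet a more-likely-than-not showing (weight exceeds 48): on (i) the weight is 48 less the opposing 3 gives net 45, ≤ 48, so (i) does not meet the standard.
  The carrier does not carry Stage III.2.
The claimant prevails on this issue.
Per-issue: Issue I → claimant; Issue II → claimant; Issue III → claimant. The claimant must prevail on every issue; overall, the claimant prevails.

claimant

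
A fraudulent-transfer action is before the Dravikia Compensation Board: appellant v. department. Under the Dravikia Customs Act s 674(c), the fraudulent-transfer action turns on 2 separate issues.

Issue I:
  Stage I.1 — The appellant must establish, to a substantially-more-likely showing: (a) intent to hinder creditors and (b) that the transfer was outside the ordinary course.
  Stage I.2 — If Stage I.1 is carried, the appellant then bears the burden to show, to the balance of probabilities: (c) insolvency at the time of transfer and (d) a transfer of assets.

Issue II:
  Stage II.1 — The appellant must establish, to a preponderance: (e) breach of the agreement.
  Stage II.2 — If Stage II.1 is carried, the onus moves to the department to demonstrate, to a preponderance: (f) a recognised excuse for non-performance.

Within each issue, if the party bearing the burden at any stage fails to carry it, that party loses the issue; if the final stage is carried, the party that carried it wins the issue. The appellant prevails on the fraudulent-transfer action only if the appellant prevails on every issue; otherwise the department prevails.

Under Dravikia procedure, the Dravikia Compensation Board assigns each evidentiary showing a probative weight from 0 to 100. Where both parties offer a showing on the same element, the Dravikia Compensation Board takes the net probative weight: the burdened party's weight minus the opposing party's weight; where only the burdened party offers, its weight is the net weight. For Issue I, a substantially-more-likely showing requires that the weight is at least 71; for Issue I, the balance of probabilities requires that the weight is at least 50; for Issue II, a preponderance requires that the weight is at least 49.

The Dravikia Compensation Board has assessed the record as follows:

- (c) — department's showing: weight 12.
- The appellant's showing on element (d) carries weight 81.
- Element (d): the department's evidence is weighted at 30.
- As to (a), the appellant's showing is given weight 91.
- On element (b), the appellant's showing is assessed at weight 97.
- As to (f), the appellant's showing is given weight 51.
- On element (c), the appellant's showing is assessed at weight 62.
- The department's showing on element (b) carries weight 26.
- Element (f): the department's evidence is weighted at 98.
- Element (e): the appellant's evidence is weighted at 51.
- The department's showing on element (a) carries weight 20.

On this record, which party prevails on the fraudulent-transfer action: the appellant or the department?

appellant

— Issue I —
At Stage I.1 the appellant must meet a substantially-more-likely showing (weight is at least 71): on (a) the weight is 91 less the opposing 20 gives net 71, ≥ 71, so (a) meets the standard; on (b) the weight is 97 less the opposing 26 gives net 71, ≥ 71, so (b) meets the standard.
  All elements met. The appellant retains the burden for Stage I.2.
At Stage I.2 the appellant must meet the balance of probabilities (weight is at least 50): on (c) the weight is 62 less the opposing 12 gives net 50, ≥ 50, so (c) meets the standard; on (d) the weight is 81 less the opposing 30 gives net 51, ≥ 50, so (d) meets the standard.
  Stage I.2 carried; the final stage is satisfied.
With every stage satisfied, the appellant prevails on this issue.
— Issue II —
Stage II.1 — burden on appellant; standard: a preponderance (weight is at least 49).
    (e): 51 ≥ 49 [met]
  All elements met. The burden passes to the department.
Stage II.2 — burden on department; standard: a preponderance (weight is at least 49).
    (f): 98 − 51 = 47 < 49 [not met]
  The department does not carry Stage II.2.
The analysis ends at Stage II.2; the appellant prevails on this issue.
Per-issue: Issue I → appellant; Issue II → appellant. The appellant must prevail on every issue; overall, the appellant prevails.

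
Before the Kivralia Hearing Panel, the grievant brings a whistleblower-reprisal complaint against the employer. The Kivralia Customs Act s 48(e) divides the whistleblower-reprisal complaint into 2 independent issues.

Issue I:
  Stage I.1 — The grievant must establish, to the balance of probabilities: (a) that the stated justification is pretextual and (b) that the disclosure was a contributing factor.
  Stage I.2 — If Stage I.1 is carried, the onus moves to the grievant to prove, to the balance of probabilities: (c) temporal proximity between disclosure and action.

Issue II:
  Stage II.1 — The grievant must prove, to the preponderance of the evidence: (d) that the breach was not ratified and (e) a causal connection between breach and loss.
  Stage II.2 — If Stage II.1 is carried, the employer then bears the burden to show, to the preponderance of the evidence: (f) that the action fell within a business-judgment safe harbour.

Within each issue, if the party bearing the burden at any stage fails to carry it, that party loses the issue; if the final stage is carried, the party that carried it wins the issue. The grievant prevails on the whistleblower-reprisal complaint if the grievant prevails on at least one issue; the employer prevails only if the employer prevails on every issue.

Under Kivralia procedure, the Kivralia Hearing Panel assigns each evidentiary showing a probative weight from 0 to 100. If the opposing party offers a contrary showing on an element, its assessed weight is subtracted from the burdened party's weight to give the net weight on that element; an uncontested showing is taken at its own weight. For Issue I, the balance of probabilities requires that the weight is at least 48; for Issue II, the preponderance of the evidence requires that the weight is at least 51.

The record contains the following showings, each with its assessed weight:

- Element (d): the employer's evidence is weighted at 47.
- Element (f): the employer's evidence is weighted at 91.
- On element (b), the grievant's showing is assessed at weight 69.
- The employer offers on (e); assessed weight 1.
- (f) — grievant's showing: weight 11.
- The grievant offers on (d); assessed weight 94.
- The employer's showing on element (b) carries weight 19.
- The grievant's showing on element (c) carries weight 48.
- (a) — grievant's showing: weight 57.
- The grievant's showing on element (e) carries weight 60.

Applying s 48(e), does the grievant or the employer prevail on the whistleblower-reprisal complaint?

— Issue I —
At Stage I.1 the grievant must meet the balance of probabilities (weight is at least 48): on (a) the weight is 57, which does reach 48, so (a) meets the standard; on (b) the weight is 69 less the opposing 19 gives net 50, which does reach 48, so (b) meets the standard.
  Stage I.1 is satisfied; the grievant continues to bear the burden.
At Stage I.2 the grievant must meet the balance of probabilities (weight is at least 48): on (c) the weight is 48, which does reach 48, so (c) meets the standard.
  All elements met at the final stage.
All stages carried — the grievant prevails on this issue.
— Issue II —
At Stage II.1 the grievant must meet the preponderance of the evidence (weight is at least 51): on (d) the weight is 94 less the opposing 47 gives net 47, < 51, so (d) does not meet the standard; on (e) the weight is 60 less the opposing 1 gives net 59, which does reach 51, so (e) meets the standard.
  Not every element is met, so the grievant fails to carry Stage II.1.
The employer prevails on this issue.
Per-issue: Issue I → grievant; Issue II → employer. The grievant must prevail on at least one issue; overall, the grievant prevails.

grievant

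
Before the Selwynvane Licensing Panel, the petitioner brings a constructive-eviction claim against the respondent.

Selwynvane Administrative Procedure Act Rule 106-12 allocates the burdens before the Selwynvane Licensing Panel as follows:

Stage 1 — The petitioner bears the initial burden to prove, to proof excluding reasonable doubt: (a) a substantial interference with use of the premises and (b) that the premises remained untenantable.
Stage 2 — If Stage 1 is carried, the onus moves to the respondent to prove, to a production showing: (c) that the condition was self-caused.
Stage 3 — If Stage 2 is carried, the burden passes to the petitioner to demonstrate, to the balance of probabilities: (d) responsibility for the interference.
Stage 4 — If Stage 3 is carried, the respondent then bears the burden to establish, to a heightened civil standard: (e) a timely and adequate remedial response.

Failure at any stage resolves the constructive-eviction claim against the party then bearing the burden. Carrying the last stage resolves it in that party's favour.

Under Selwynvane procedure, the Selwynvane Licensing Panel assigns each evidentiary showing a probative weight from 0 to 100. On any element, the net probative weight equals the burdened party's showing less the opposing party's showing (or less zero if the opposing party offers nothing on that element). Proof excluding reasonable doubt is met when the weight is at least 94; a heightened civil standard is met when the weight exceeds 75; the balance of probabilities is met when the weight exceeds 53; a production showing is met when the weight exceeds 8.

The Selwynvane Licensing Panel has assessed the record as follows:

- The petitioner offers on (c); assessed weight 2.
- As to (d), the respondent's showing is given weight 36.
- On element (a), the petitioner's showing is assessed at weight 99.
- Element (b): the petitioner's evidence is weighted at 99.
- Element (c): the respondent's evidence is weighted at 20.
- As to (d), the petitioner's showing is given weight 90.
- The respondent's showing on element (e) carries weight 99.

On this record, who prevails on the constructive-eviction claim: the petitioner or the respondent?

Stage 1 — burden on petitioner; standard: proof excluding reasonable doubt (weight is at least 94).
    (a): 99 ≥ 94 [met]
    (b): 99 ≥ 94 [met]
  All elements met. The burden passes to the respondent.
Stage 2 — burden on respondent; standard: a production showing (weight exceeds 8).
    (c): 20 − 2 = 18 > 8 [met]
  Stage 2 carried; the burden shifts to the petitioner.
Stage 3 — burden on petitioner; standard: the balance of probabilities (weight exceeds 53).
    (d): 90 − 36 = 54 > 53 [met]
  All elements met. The burden passes to the respondent.
Stage 4 — burden on respondent; standard: a heightened civil standard (weight exceeds 75).
    (e): 99 > 75 [met]
  All elements met at the final stage.
All stages carried — the respondent prevails.

respondent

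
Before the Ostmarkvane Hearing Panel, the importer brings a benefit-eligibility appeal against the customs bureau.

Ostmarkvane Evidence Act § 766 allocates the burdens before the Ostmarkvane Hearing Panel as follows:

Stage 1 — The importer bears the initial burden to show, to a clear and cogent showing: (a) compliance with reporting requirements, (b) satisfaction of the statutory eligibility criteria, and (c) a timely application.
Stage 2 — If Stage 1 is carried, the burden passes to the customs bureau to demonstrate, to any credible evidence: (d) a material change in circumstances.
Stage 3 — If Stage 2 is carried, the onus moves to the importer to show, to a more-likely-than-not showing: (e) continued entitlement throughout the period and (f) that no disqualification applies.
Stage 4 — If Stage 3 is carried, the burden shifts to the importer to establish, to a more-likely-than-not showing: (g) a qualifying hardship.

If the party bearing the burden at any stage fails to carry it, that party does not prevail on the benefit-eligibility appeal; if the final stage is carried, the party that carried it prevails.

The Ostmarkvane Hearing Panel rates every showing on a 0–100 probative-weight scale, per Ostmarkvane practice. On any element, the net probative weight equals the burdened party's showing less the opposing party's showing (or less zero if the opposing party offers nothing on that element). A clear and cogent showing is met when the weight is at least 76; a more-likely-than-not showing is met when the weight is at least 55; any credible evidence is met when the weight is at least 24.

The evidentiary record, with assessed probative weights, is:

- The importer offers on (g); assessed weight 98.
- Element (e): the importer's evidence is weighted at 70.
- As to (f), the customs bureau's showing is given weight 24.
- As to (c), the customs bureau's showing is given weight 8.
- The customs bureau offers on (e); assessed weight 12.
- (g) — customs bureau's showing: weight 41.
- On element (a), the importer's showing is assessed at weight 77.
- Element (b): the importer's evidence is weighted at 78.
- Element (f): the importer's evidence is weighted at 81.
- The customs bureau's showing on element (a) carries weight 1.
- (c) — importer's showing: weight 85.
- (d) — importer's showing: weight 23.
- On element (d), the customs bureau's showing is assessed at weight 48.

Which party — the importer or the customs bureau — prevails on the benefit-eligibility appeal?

importer

Stage 1 (importer, a clear and cogent showing, weight is at least 76): (a) net 77−1=76 ≥ 76 — meets; (b) 78 ≥ 76 — meets; (c) net 85−8=77 ≥ 76 — meets.
  Stage 1 carried; the burden shifts to the customs bureau.
Stage 2 (customs bureau, any credible evidence, weight is at least 24): (d) net 48−23=25 ≥ 24 — meets.
  Stage 2 is satisfied; the onus moves to the importer.
Stage 3 (importer, a more-likely-than-not showing, weight is at least 55): (e) net 70−12=58 ≥ 55 — meets; (f) net 81−24=57 ≥ 55 — meets.
  Stage 3 carried; the burden remains with the importer.
Stage 4 (importer, a more-likely-than-not showing, weight is at least 55): (g) net 98−41=57 ≥ 55 — meets.
  All elements met at the final stage.
All stages carried — the importer prevails.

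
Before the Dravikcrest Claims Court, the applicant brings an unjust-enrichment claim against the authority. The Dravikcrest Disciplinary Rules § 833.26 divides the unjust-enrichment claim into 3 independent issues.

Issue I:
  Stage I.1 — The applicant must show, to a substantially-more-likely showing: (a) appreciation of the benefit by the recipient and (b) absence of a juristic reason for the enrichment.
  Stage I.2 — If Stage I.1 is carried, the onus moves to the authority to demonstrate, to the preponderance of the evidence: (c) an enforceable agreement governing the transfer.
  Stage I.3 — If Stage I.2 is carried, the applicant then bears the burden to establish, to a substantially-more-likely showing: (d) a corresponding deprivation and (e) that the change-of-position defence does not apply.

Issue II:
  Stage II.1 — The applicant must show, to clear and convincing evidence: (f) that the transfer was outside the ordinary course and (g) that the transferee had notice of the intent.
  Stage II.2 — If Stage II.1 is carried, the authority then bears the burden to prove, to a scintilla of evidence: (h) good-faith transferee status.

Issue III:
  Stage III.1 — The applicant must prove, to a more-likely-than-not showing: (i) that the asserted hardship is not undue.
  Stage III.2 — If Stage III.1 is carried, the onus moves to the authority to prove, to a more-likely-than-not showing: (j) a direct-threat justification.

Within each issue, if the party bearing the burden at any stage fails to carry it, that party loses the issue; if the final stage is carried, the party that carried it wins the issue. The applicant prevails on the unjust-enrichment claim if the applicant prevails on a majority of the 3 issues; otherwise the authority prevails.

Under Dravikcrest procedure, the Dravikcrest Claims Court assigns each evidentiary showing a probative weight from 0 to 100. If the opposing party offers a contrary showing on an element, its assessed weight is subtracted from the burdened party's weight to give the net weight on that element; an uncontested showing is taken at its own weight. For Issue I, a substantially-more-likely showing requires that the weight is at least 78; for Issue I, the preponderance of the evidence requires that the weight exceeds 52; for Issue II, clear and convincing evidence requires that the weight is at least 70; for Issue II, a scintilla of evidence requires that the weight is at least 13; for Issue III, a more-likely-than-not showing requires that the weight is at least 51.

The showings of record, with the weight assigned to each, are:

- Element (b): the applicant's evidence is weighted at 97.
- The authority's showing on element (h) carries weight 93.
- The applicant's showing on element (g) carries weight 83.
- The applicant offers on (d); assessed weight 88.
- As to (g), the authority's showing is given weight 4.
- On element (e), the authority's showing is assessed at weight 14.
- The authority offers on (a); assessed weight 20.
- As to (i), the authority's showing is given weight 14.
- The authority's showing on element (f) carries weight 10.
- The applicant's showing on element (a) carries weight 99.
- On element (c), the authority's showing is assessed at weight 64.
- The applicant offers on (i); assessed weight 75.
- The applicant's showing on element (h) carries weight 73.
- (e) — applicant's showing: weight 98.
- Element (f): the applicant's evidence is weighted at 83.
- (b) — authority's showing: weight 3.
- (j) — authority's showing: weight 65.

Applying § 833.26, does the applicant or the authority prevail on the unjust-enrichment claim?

— Issue I —
Stage I.1 (applicant, a substantially-more-likely showing, weight is at least 78): (a) net 99−20=79 ≥ 78 — meets; (b) net 97−3=94 ≥ 78 — meets.
  Stage I.1 carried; the burden shifts to the authority.
Stage I.2 (authority, the preponderance of the evidence, weight exceeds 52): (c) 64 > 52 — meets.
  The authority carries Stage I.2; the applicant now bears the burden.
Stage I.3 (applicant, a substantially-more-likely showing, weight is at least 78): (d) 88 ≥ 78 — meets; (e) net 98−14=84 ≥ 78 — meets.
  The applicant carries the last stage.
Every stage carried; the applicant prevails on this issue.
— Issue II —
Stage II.1 — burden on applicant; standard: clear and convincing evidence (weight is at least 70).
    (f): 83 − 10 = 73 ≥ 70 [met]
    (g): 83 − 4 = 79 ≥ 70 [met]
  Stage II.1 is satisfied; the onus moves to the authority.
Stage II.2 — burden on authority; standard: a scintilla of evidence (weight is at least 13).
    (h): 93 − 73 = 20 ≥ 13 [met]
  All elements met at the final stage.
All stages carried — the authority prevails on this issue.
— Issue III —
Stage III.1 — burden on applicant; standard: a more-likely-than-not showing (weight is at least 51).
    (i): 75 − 14 = 61 ≥ 51 [met]
  Stage III.1 is satisfied; the onus moves to the authority.
Stage III.2 — burden on authority; standard: a more-likely-than-not showing (weight is at least 51).
    (j): 65 ≥ 51 [met]
  Stage III.2 carried; the final stage is satisfied.
Every stage carried; the authority prevails on this issue.
Per-issue: Issue I → applicant; Issue II → authority; Issue III → authority. The applicant must prevail on a majority of issues; overall, the authority prevails.

authority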